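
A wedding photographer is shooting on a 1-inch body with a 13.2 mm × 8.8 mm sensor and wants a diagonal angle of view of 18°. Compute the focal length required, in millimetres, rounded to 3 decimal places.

50.082 mm

Sensor diagonal = √(13.2² + 8.8²) = √251.6800 ≈ 15.8644 mm.
From α = 2·arctan(d/2f) we get f = d / (2·tan(α/2)).
With d = 15.8644 mm and α/2 = 9°, tan(α/2) ≈ 0.15838, so f ≈ 15.8644 / 0.31677 ≈ 50.0820 mm.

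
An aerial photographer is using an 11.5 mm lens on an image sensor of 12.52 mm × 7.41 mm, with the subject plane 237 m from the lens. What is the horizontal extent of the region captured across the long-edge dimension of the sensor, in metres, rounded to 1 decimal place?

258.0 m

dₒ: 237 m = 237000 mm.
Similar triangles through the lens centre give W/dₒ = w/dᵢ; with 1/f = 1/dₒ + 1/dᵢ this gives W = w·(dₒ − f)/f.
W = 12.52 mm × (237000 − 11.5) / 11.5 = 12.52 × 20607.6957 ≈ 258008.350 mm = 258.008 m.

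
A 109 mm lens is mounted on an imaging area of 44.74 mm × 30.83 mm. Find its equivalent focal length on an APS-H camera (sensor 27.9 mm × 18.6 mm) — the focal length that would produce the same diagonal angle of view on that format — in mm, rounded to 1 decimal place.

Sensor diagonal = √(44.74² + 30.83²) = √2952.1565 ≈ 54.3338 mm.
Sensor diagonal = √(27.9² + 18.6²) = √1124.3700 ≈ 33.5316 mm.
Equal angle of view means equal diagonal/f ratio, so f₂ = f₁ · (diagonal₂/diagonal₁) = 109 × 33.5316/54.3338.
f₂ = 109 × 0.61714 ≈ 67.268 mm.

67.3 mm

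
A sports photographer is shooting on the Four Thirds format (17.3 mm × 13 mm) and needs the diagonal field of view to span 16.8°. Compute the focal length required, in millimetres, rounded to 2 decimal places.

73.27 mm

Sensor diagonal = √(17.3² + 13²) = √468.2900 ≈ 21.6400 mm.
From α = 2·arctan(d/2f) we get f = d / (2·tan(α/2)).
With d = 21.6400 mm and α/2 = 8.4°, tan(α/2) ≈ 0.14767, so f ≈ 21.6400 / 0.29533 ≈ 73.2729 mm.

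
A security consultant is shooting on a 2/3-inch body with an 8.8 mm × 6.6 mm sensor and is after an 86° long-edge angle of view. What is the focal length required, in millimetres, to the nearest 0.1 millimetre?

4.7 mm

From α = 2·arctan(w/2f) we get f = w / (2·tan(α/2)).
With w = 8.8 mm and α/2 = 43°, tan(α/2) ≈ 0.93252, so f ≈ 8.8 / 1.86503 ≈ 4.7184 mm.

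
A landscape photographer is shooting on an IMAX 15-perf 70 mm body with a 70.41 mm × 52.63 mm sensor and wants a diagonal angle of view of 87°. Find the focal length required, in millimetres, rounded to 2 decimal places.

Sensor diagonal = √(70.41² + 52.63²) = √7727.4850 ≈ 87.9061 mm.
From α = 2·arctan(d/2f) we get f = d / (2·tan(α/2)).
With d = 87.9061 mm and α/2 = 43.5°, tan(α/2) ≈ 0.94896, so f ≈ 87.9061 / 1.89793 ≈ 46.3169 mm.

46.32 mm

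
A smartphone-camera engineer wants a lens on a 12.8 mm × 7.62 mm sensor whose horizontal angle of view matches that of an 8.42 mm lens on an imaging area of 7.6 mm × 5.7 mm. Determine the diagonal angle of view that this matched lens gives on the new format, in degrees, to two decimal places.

Equal horizontal AOV ⇒ f₂ = f₁ · 12.8/7.6 = 8.42 × 1.68421 ≈ 14.1811 mm.
Sensor diagonal = √(12.8² + 7.62²) = √221.9044 ≈ 14.8965 mm.
Diagonal AOV on the new format = 2·arctan(14.8965 / (2 × 14.1811)) = 2·arctan(0.52522) ≈ 55.4191°.

55.42°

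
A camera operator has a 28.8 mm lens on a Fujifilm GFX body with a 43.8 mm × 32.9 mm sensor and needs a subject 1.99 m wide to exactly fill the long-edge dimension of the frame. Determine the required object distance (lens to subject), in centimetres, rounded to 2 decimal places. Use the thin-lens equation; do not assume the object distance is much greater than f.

133.73 cm

W: 1.99 m = 1990 mm.
Magnification m = w/W = dᵢ/dₒ; combined with 1/f = 1/dₒ + 1/dᵢ this gives dₒ = f·(1 + W/w).
dₒ = 28.8 mm × (1 + 1990/43.8) = 28.8 × 46.4338 ≈ 1337.293 mm = 133.729 cm.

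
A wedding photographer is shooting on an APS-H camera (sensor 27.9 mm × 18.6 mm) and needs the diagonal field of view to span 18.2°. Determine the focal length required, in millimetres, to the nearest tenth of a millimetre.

104.7 mm

Sensor diagonal = √(27.9² + 18.6²) = √1124.3700 ≈ 33.5316 mm.
From α = 2·arctan(d/2f) we get f = d / (2·tan(α/2)).
With d = 33.5316 mm and α/2 = 9.1°, tan(α/2) ≈ 0.16017, so f ≈ 33.5316 / 0.32035 ≈ 104.6725 mm.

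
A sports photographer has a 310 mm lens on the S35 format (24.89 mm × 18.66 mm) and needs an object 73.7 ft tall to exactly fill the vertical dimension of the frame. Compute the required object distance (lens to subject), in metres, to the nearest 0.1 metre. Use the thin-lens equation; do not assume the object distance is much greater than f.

373.5 m

W: 73.7 ft × 304.8 mm/ft = 22463.76 mm.
Magnification m = h/W = dᵢ/dₒ; combined with 1/f = 1/dₒ + 1/dᵢ this gives dₒ = f·(1 + W/h).
dₒ = 310 mm × (1 + 22463.8/18.66) = 310 × 1204.8456 ≈ 373502.142 mm = 373.502 m.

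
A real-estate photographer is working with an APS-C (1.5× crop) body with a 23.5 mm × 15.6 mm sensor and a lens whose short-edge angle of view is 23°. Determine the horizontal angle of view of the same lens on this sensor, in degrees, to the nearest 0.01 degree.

34.08°

From the short-edge AOV: f = 15.6 / (2·tan(11.5°)) = 15.6 / 0.40690 ≈ 38.3382 mm.
Horizontal AOV = 2·arctan(23.5 / (2 × 38.3382)) = 2·arctan(0.30648) ≈ 34.0788°.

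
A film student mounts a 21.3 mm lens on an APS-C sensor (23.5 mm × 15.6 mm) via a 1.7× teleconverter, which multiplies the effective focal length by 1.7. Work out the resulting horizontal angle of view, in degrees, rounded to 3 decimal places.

35.956°

Effective focal length f = 21.3 × 1.7 = 36.21 mm.
α = 2·arctan(23.5 / (2 × 36.21)) = 2·arctan(0.32450) ≈ 35.9561°.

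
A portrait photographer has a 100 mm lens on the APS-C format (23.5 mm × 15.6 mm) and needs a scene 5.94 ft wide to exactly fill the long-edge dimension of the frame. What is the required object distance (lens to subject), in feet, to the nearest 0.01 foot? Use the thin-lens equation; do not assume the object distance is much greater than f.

W: 5.94 ft × 304.8 mm/ft = 1810.51 mm.
Magnification m = w/W = dᵢ/dₒ; combined with 1/f = 1/dₒ + 1/dᵢ this gives dₒ = f·(1 + W/w).
dₒ = 100 mm × (1 + 1810.51/23.5) = 100 × 78.0431 ≈ 7804.306 mm = 7804.306/304.8 ft = 25.6047 ft.

25.60 ft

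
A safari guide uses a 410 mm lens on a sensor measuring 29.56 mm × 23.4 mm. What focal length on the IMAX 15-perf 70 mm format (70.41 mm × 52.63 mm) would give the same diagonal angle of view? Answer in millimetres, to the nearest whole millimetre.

956 mm

Sensor diagonal = √(29.56² + 23.4²) = √1421.3536 ≈ 37.7008 mm.
Sensor diagonal = √(70.41² + 52.63²) = √7727.4850 ≈ 87.9061 mm.
Equal angle of view means equal diagonal/f ratio, so f₂ = f₁ · (diagonal₂/diagonal₁) = 410 × 87.9061/37.7008.
f₂ = 410 × 2.33168 ≈ 955.987 mm.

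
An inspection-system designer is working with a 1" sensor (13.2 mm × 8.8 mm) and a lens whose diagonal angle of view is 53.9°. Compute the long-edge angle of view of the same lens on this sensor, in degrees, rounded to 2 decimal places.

Sensor diagonal = √(13.2² + 8.8²) = √251.6800 ≈ 15.8644 mm.
From the diagonal AOV: f = 15.8644 / (2·tan(26.95°)) = 15.8644 / 1.01685 ≈ 15.6015 mm.
Long-edge AOV = 2·arctan(13.2 / (2 × 15.6015)) = 2·arctan(0.42304) ≈ 45.8603°.

45.86°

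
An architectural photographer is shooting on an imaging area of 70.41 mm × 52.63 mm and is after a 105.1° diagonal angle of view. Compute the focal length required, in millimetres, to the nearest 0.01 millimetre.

Sensor diagonal = √(70.41² + 52.63²) = √7727.4850 ≈ 87.9061 mm.
From α = 2·arctan(d/2f) we get f = d / (2·tan(α/2)).
With d = 87.9061 mm and α/2 = 52.55°, tan(α/2) ≈ 1.30558, so f ≈ 87.9061 / 2.61117 ≈ 33.6655 mm.

33.67 mm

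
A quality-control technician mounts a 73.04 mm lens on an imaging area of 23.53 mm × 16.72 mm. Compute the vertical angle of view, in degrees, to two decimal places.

13.06°

Angle of view α = 2·arctan(h/2f) with h = 16.72 mm and f = 73.04 mm.
h/2f = 0.11446; arctan(0.11446) ≈ 6.5295°, so α ≈ 13.0591°.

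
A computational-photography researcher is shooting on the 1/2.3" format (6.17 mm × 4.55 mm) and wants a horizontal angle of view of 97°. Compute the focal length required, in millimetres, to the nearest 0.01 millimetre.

2.73 mm

From α = 2·arctan(w/2f) we get f = w / (2·tan(α/2)).
With w = 6.17 mm and α/2 = 48.5°, tan(α/2) ≈ 1.13029, so f ≈ 6.17 / 2.26059 ≈ 2.7294 mm.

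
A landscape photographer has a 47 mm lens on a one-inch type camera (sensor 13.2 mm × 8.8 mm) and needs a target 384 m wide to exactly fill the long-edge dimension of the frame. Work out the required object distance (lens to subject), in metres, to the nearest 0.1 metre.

1367.3 m

W: 384 m = 384000 mm.
Magnification m = w/W = dᵢ/dₒ; combined with 1/f = 1/dₒ + 1/dᵢ this gives dₒ = f·(1 + W/w).
dₒ = 47 mm × (1 + 384000/13.2) = 47 × 29091.9091 ≈ 1367319.727 mm = 1367.32 m.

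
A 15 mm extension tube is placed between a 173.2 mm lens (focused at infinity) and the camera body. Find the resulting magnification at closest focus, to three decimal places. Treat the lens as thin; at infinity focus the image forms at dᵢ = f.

0.087×

The tube moves the image plane from f to f + e, so dᵢ = 173.2 + 15 = 188.2 mm. Focus is achieved when 1/f = 1/dₒ + 1/dᵢ, giving dₒ = 1/(1/f − 1/(f+e)).
Magnification m = dᵢ/dₒ = (f+e)·(1/f − 1/(f+e)) = e/f = 15/173.2 ≈ 0.0866.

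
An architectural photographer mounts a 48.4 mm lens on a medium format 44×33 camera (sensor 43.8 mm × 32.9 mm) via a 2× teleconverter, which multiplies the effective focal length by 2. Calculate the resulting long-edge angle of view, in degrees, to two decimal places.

Effective focal length f = 48.4 × 2 = 96.8 mm.
α = 2·arctan(43.8 / (2 × 96.8)) = 2·arctan(0.22624) ≈ 25.4959°.

25.50°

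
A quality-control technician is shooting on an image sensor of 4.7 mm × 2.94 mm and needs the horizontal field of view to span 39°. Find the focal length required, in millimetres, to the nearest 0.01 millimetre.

6.64 mm

From α = 2·arctan(w/2f) we get f = w / (2·tan(α/2)).
With w = 4.7 mm and α/2 = 19.5°, tan(α/2) ≈ 0.35412, so f ≈ 4.7 / 0.70824 ≈ 6.6362 mm.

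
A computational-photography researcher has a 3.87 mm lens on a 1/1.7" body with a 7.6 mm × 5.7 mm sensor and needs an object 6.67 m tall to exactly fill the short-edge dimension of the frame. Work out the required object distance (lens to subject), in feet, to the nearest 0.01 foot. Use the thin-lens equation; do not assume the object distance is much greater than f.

14.87 ft

W: 6.67 m = 6670 mm.
Magnification m = h/W = dᵢ/dₒ; combined with 1/f = 1/dₒ + 1/dᵢ this gives dₒ = f·(1 + W/h).
dₒ = 3.87 mm × (1 + 6670/5.7) = 3.87 × 1171.1754 ≈ 4532.449 mm = 4532.449/304.8 ft = 14.8702 ft.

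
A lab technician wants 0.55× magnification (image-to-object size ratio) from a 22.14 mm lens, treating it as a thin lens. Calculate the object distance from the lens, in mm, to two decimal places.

With m = dᵢ/dₒ and 1/f = 1/dₒ + 1/dᵢ, substituting dᵢ = m·dₒ gives 1/f = (1 + 1/m)/dₒ, hence dₒ = f·(1 + 1/m).
dₒ = 22.14 × (1 + 1/0.55) = 22.14 × 2.81818 ≈ 62.395 mm.

62.39 mm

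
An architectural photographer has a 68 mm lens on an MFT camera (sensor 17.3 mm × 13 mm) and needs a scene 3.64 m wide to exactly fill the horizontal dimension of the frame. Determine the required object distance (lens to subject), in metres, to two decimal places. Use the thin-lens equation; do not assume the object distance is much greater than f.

14.38 m

W: 3.64 m = 3640 mm.
Magnification m = w/W = dᵢ/dₒ; combined with 1/f = 1/dₒ + 1/dᵢ this gives dₒ = f·(1 + W/w).
dₒ = 68 mm × (1 + 3640/17.3) = 68 × 211.4046 ≈ 14375.514 mm = 14.3755 m.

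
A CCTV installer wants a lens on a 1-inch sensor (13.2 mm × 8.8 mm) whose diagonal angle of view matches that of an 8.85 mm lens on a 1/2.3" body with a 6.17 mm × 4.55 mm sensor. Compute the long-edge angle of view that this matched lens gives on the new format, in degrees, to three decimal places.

39.636°

Sensor diagonal = √(6.17² + 4.55²) = √58.7714 ≈ 7.6663 mm.
Sensor diagonal = √(13.2² + 8.8²) = √251.6800 ≈ 15.8644 mm.
Equal diagonal AOV ⇒ f₂ = f₁ · 15.8644/7.6663 = 8.85 × 2.06939 ≈ 18.3141 mm.
Long-edge AOV on the new format = 2·arctan(13.2 / (2 × 18.3141)) = 2·arctan(0.36038) ≈ 39.6362°.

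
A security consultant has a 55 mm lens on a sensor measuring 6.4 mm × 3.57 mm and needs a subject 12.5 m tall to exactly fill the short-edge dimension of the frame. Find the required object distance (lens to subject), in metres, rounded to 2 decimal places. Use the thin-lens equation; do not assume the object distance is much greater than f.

192.63 m

W: 12.5 m = 12500 mm.
Magnification m = h/W = dᵢ/dₒ; combined with 1/f = 1/dₒ + 1/dᵢ this gives dₒ = f·(1 + W/h).
dₒ = 55 mm × (1 + 12500/3.57) = 55 × 3502.4006 ≈ 192632.031 mm = 192.632 m.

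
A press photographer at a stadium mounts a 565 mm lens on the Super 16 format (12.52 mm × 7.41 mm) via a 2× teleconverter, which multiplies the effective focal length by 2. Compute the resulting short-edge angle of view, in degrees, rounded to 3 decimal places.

0.376°

Effective focal length f = 565 × 2 = 1130 mm.
α = 2·arctan(7.41 / (2 × 1130)) = 2·arctan(0.00328) ≈ 0.3757°.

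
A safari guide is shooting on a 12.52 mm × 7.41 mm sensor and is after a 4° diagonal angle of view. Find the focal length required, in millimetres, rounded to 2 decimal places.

Sensor diagonal = √(12.52² + 7.41²) = √211.6585 ≈ 14.5485 mm.
From α = 2·arctan(d/2f) we get f = d / (2·tan(α/2)).
With d = 14.5485 mm and α/2 = 2°, tan(α/2) ≈ 0.03492, so f ≈ 14.5485 / 0.06984 ≈ 208.3071 mm.

208.31 mm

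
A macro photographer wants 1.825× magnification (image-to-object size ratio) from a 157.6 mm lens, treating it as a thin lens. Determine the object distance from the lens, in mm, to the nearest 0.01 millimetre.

243.96 mm

With m = dᵢ/dₒ and 1/f = 1/dₒ + 1/dᵢ, substituting dᵢ = m·dₒ gives 1/f = (1 + 1/m)/dₒ, hence dₒ = f·(1 + 1/m).
dₒ = 157.6 × (1 + 1/1.825) = 157.6 × 1.54795 ≈ 243.956 mm.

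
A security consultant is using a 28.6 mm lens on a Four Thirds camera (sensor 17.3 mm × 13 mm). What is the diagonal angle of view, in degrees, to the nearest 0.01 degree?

41.45°

Sensor diagonal = √(17.3² + 13²) = √468.2900 ≈ 21.6400 mm.
Angle of view α = 2·arctan(d/2f) with d = 21.6400 mm and f = 28.6 mm.
d/2f = 0.37832; arctan(0.37832) ≈ 20.7227°, so α ≈ 41.4455°.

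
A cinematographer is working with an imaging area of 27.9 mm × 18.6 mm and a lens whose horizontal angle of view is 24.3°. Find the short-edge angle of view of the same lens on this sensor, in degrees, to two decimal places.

From the horizontal AOV: f = 27.9 / (2·tan(12.15°)) = 27.9 / 0.43059 ≈ 64.7950 mm.
Short-edge AOV = 2·arctan(18.6 / (2 × 64.7950)) = 2·arctan(0.14353) ≈ 16.3357°.

16.34°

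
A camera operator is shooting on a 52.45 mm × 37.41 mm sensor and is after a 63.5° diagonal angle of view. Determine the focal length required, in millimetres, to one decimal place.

Sensor diagonal = √(52.45² + 37.41²) = √4150.5106 ≈ 64.4245 mm.
From α = 2·arctan(d/2f) we get f = d / (2·tan(α/2)).
With d = 64.4245 mm and α/2 = 31.75°, tan(α/2) ≈ 0.61882, so f ≈ 64.4245 / 1.23764 ≈ 52.0544 mm.

52.1 mm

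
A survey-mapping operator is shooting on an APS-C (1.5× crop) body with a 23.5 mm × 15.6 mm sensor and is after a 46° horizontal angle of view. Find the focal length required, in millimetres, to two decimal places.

From α = 2·arctan(w/2f) we get f = w / (2·tan(α/2)).
With w = 23.5 mm and α/2 = 23°, tan(α/2) ≈ 0.42447, so f ≈ 23.5 / 0.84895 ≈ 27.6813 mm.

27.68 mm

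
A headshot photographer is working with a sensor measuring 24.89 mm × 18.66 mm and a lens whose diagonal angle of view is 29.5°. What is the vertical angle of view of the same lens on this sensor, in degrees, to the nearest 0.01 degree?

17.95°

Sensor diagonal = √(24.89² + 18.66²) = √967.7077 ≈ 31.1080 mm.
From the diagonal AOV: f = 31.1080 / (2·tan(14.75°)) = 31.1080 / 0.52656 ≈ 59.0782 mm.
Vertical AOV = 2·arctan(18.66 / (2 × 59.0782)) = 2·arctan(0.15793) ≈ 17.9488°.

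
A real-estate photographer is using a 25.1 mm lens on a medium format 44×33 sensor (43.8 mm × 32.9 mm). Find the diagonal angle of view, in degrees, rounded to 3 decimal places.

94.996°

Sensor diagonal = √(43.8² + 32.9²) = √3000.8500 ≈ 54.7800 mm.
Angle of view α = 2·arctan(d/2f) with d = 54.7800 mm and f = 25.1 mm.
d/2f = 1.09124; arctan(1.09124) ≈ 47.4981°, so α ≈ 94.9962°.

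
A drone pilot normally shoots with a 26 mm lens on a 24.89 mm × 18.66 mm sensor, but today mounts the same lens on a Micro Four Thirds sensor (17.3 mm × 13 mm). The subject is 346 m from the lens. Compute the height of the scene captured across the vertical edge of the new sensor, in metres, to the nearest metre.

The focal length stays 26 mm; the relevant sensor dimension is now h = 13 mm. Object distance dₒ = 346 m = 346000 mm.
Thin-lens field height W = h·(dₒ − f)/f = 13 × (346000 − 26)/26 ≈ 172987.000 mm = 172.987 m.

173 m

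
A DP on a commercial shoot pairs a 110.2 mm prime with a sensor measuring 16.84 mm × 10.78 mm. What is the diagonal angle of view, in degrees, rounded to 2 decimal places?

Sensor diagonal = √(16.84² + 10.78²) = √399.7940 ≈ 19.9948 mm.
Angle of view α = 2·arctan(d/2f) with d = 19.9948 mm and f = 110.2 mm.
d/2f = 0.09072; arctan(0.09072) ≈ 5.1837°, so α ≈ 10.3675°.

10.37°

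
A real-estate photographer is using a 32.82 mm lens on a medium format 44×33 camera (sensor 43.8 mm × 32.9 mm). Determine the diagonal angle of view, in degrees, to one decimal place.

Sensor diagonal = √(43.8² + 32.9²) = √3000.8500 ≈ 54.7800 mm.
Angle of view α = 2·arctan(d/2f) with d = 54.7800 mm and f = 32.82 mm.
d/2f = 0.83455; arctan(0.83455) ≈ 39.8468°, so α ≈ 79.6935°.

79.7°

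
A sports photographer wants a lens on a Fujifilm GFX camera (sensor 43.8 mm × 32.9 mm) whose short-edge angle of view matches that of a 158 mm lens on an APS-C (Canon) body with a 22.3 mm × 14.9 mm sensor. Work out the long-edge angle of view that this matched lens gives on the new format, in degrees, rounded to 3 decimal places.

7.184°

Equal short-edge AOV ⇒ f₂ = f₁ · 32.9/14.9 = 158 × 2.20805 ≈ 348.8725 mm.
Long-edge AOV on the new format = 2·arctan(43.8 / (2 × 348.8725)) = 2·arctan(0.06277) ≈ 7.1839°.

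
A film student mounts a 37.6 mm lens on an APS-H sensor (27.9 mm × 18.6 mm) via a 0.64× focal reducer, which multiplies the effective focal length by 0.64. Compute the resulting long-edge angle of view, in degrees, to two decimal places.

Effective focal length f = 37.6 × 0.64 = 24.064 mm.
α = 2·arctan(27.9 / (2 × 24.064)) = 2·arctan(0.57970) ≈ 60.2021°.

60.20°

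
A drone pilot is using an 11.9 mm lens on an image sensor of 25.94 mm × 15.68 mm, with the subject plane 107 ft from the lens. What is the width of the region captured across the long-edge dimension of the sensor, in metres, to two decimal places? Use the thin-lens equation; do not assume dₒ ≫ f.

dₒ: 107 ft × 304.8 mm/ft = 32613.60 mm.
Similar triangles through the lens centre give W/dₒ = w/dᵢ; with 1/f = 1/dₒ + 1/dᵢ this gives W = w·(dₒ − f)/f.
W = 25.94 mm × (32613.6 − 11.9) / 11.9 = 25.94 × 2739.6386 ≈ 71066.224 mm = 71.0662 m.

71.07 m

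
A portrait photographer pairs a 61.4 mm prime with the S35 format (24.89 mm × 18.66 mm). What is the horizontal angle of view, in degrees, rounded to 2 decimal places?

Angle of view α = 2·arctan(w/2f) with w = 24.89 mm and f = 61.4 mm.
w/2f = 0.20269; arctan(0.20269) ≈ 11.4579°, so α ≈ 22.9158°.

22.92°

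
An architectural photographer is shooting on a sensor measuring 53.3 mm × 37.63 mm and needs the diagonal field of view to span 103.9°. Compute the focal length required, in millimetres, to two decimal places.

25.53 mm

Sensor diagonal = √(53.3² + 37.63²) = √4256.9069 ≈ 65.2450 mm.
From α = 2·arctan(d/2f) we get f = d / (2·tan(α/2)).
With d = 65.2450 mm and α/2 = 51.95°, tan(α/2) ≈ 1.27764, so f ≈ 65.2450 / 2.55528 ≈ 25.5334 mm.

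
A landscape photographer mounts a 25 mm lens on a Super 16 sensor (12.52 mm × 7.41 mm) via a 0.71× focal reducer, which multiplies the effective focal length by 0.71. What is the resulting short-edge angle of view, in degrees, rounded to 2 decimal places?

23.58°

Effective focal length f = 25 × 0.71 = 17.75 mm.
α = 2·arctan(7.41 / (2 × 17.75)) = 2·arctan(0.20873) ≈ 23.5804°.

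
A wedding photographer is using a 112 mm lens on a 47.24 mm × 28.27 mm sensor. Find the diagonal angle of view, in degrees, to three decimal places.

Sensor diagonal = √(47.24² + 28.27²) = √3030.8105 ≈ 55.0528 mm.
Angle of view α = 2·arctan(d/2f) with d = 55.0528 mm and f = 112 mm.
d/2f = 0.24577; arctan(0.24577) ≈ 13.8080°, so α ≈ 27.6160°.

27.616°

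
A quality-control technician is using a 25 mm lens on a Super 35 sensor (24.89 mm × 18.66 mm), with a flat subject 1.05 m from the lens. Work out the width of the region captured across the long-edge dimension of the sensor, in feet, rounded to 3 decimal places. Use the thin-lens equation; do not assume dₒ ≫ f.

3.348 ft

dₒ: 1.05 m = 1050 mm.
Similar triangles through the lens centre give W/dₒ = w/dᵢ; with 1/f = 1/dₒ + 1/dᵢ this gives W = w·(dₒ − f)/f.
W = 24.89 mm × (1050 − 25) / 25 = 24.89 × 41.0000 ≈ 1020.490 mm = 1020.490/304.8 ft = 3.34806 ft.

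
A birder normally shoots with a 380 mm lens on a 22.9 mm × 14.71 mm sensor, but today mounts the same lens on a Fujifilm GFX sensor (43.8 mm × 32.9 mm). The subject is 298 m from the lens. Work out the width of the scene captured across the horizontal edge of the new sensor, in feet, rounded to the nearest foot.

The focal length stays 380 mm; the relevant sensor dimension is now w = 43.8 mm. Object distance dₒ = 298 m = 298000 mm.
Thin-lens field width W = w·(dₒ − f)/f = 43.8 × (298000 − 380)/380 ≈ 34304.621 mm = 34304.621/304.8 ft = 112.548 ft.

113 ft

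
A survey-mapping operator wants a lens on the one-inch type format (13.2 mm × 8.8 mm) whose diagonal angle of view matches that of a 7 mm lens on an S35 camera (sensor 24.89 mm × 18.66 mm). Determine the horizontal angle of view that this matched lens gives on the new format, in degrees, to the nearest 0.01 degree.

123.18°

Sensor diagonal = √(24.89² + 18.66²) = √967.7077 ≈ 31.1080 mm.
Sensor diagonal = √(13.2² + 8.8²) = √251.6800 ≈ 15.8644 mm.
Equal diagonal AOV ⇒ f₂ = f₁ · 15.8644/31.1080 = 7 × 0.50998 ≈ 3.5699 mm.
Horizontal AOV on the new format = 2·arctan(13.2 / (2 × 3.5699)) = 2·arctan(1.84882) ≈ 123.1833°.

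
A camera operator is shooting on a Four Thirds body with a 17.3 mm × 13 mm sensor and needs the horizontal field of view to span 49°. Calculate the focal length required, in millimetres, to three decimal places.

18.981 mm

From α = 2·arctan(w/2f) we get f = w / (2·tan(α/2)).
With w = 17.3 mm and α/2 = 24.5°, tan(α/2) ≈ 0.45573, so f ≈ 17.3 / 0.91145 ≈ 18.9807 mm.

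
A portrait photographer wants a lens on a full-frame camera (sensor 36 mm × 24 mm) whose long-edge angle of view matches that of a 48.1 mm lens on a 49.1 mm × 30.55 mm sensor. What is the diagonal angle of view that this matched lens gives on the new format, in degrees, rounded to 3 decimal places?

63.051°

Equal long-edge AOV ⇒ f₂ = f₁ · 36/49.1 = 48.1 × 0.73320 ≈ 35.2668 mm.
Sensor diagonal = √(36² + 24²) = √1872.0000 ≈ 43.2666 mm.
Diagonal AOV on the new format = 2·arctan(43.2666 / (2 × 35.2668)) = 2·arctan(0.61342) ≈ 63.0514°.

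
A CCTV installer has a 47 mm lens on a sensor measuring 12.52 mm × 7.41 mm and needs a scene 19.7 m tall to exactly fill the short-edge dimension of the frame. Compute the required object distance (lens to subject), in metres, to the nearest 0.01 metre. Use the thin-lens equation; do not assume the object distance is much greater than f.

W: 19.7 m = 19700 mm.
Magnification m = h/W = dᵢ/dₒ; combined with 1/f = 1/dₒ + 1/dᵢ this gives dₒ = f·(1 + W/h).
dₒ = 47 mm × (1 + 19700/7.41) = 47 × 2659.5695 ≈ 124999.767 mm = 125 m.

125.00 m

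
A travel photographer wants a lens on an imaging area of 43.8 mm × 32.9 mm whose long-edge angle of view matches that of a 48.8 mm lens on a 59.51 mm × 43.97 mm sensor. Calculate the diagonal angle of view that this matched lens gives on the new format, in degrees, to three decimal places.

Equal long-edge AOV ⇒ f₂ = f₁ · 43.8/59.51 = 48.8 × 0.73601 ≈ 35.9173 mm.
Sensor diagonal = √(43.8² + 32.9²) = √3000.8500 ≈ 54.7800 mm.
Diagonal AOV on the new format = 2·arctan(54.7800 / (2 × 35.9173)) = 2·arctan(0.76258) ≈ 74.6572°.

74.657°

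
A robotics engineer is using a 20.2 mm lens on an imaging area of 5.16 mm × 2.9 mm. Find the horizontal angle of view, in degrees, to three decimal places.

Angle of view α = 2·arctan(w/2f) with w = 5.16 mm and f = 20.2 mm.
w/2f = 0.12772; arctan(0.12772) ≈ 7.2786°, so α ≈ 14.5571°.

14.557°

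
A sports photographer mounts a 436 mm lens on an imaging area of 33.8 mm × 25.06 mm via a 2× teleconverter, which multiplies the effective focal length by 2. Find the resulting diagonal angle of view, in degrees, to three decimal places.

2.764°

Effective focal length f = 436 × 2 = 872 mm.
Sensor diagonal = √(33.8² + 25.06²) = √1770.4436 ≈ 42.0766 mm.
α = 2·arctan(42.077 / (2 × 872)) = 2·arctan(0.02413) ≈ 2.7642°.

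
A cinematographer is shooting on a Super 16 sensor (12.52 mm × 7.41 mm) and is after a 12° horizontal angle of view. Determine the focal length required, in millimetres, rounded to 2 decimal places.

From α = 2·arctan(w/2f) we get f = w / (2·tan(α/2)).
With w = 12.52 mm and α/2 = 6°, tan(α/2) ≈ 0.10510, so f ≈ 12.52 / 0.21021 ≈ 59.5599 mm.

59.56 mm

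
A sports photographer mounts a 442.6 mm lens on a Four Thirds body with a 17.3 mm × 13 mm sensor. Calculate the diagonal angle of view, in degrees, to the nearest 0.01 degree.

2.80°

Sensor diagonal = √(17.3² + 13²) = √468.2900 ≈ 21.6400 mm.
Angle of view α = 2·arctan(d/2f) with d = 21.6400 mm and f = 442.6 mm.
d/2f = 0.02445; arctan(0.02445) ≈ 1.4004°, so α ≈ 2.8008°.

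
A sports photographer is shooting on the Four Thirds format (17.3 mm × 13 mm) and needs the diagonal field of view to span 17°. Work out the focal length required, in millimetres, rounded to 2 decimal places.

Sensor diagonal = √(17.3² + 13²) = √468.2900 ≈ 21.6400 mm.
From α = 2·arctan(d/2f) we get f = d / (2·tan(α/2)).
With d = 21.6400 mm and α/2 = 8.5°, tan(α/2) ≈ 0.14945, so f ≈ 21.6400 / 0.29890 ≈ 72.3983 mm.

72.40 mm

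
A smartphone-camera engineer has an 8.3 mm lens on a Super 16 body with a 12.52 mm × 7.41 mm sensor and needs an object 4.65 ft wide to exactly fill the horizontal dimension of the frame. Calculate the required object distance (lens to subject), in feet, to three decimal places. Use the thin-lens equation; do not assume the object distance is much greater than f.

W: 4.65 ft × 304.8 mm/ft = 1417.32 mm.
Magnification m = w/W = dᵢ/dₒ; combined with 1/f = 1/dₒ + 1/dᵢ this gives dₒ = f·(1 + W/w).
dₒ = 8.3 mm × (1 + 1417.32/12.52) = 8.3 × 114.2045 ≈ 947.897 mm = 947.897/304.8 ft = 3.1099 ft.

3.110 ft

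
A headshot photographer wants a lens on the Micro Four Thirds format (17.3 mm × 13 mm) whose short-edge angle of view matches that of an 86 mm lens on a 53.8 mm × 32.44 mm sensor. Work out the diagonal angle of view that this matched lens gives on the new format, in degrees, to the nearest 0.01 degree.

Equal short-edge AOV ⇒ f₂ = f₁ · 13/32.44 = 86 × 0.40074 ≈ 34.4636 mm.
Sensor diagonal = √(17.3² + 13²) = √468.2900 ≈ 21.6400 mm.
Diagonal AOV on the new format = 2·arctan(21.6400 / (2 × 34.4636)) = 2·arctan(0.31395) ≈ 34.8598°.

34.86°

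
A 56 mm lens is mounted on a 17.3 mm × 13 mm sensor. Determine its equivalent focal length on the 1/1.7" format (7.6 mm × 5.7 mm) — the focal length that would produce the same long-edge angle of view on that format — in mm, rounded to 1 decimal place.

Equal angle of view means equal width/f ratio, so f₂ = f₁ · (width₂/width₁) = 56 × 7.6/17.3.
f₂ = 56 × 0.43931 ≈ 24.601 mm.

24.6 mm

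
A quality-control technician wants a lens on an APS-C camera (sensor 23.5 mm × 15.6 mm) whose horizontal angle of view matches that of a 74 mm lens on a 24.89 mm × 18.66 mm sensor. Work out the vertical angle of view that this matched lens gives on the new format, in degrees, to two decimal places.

12.74°

Equal horizontal AOV ⇒ f₂ = f₁ · 23.5/24.89 = 74 × 0.94415 ≈ 69.8674 mm.
Vertical AOV on the new format = 2·arctan(15.6 / (2 × 69.8674)) = 2·arctan(0.11164) ≈ 12.7402°.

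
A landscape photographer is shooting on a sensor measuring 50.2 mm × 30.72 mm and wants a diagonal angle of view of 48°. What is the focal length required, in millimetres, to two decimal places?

66.09 mm

Sensor diagonal = √(50.2² + 30.72²) = √3463.7584 ≈ 58.8537 mm.
From α = 2·arctan(d/2f) we get f = d / (2·tan(α/2)).
With d = 58.8537 mm and α/2 = 24°, tan(α/2) ≈ 0.44523, so f ≈ 58.8537 / 0.89046 ≈ 66.0938 mm.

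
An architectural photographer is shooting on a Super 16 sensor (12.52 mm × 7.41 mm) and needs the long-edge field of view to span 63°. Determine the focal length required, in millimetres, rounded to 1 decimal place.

From α = 2·arctan(w/2f) we get f = w / (2·tan(α/2)).
With w = 12.52 mm and α/2 = 31.5°, tan(α/2) ≈ 0.61280, so f ≈ 12.52 / 1.22560 ≈ 10.2154 mm.

10.2 mm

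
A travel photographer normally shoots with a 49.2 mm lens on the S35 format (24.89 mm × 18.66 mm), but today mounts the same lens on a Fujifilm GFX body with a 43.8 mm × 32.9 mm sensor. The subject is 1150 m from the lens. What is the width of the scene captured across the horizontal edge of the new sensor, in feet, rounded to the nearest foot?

The focal length stays 49.2 mm; the relevant sensor dimension is now w = 43.8 mm. Object distance dₒ = 1150 m = 1.15e+06 mm.
Thin-lens field width W = w·(dₒ − f)/f = 43.8 × (1.15e+06 − 49.2)/49.2 ≈ 1023736.688 mm = 1023736.688/304.8 ft = 3358.72 ft.

3359 ft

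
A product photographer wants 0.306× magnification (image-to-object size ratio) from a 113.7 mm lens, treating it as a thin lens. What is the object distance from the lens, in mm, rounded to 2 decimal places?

485.27 mm

With m = dᵢ/dₒ and 1/f = 1/dₒ + 1/dᵢ, substituting dᵢ = m·dₒ gives 1/f = (1 + 1/m)/dₒ, hence dₒ = f·(1 + 1/m).
dₒ = 113.7 × (1 + 1/0.306) = 113.7 × 4.26797 ≈ 485.269 mm.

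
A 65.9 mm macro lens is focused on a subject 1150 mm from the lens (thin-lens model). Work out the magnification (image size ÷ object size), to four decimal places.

Thin lens: 1/f = 1/dₒ + 1/dᵢ → 1/dᵢ = 1/65.9 − 1/1150 = 0.0143049 mm⁻¹, so dᵢ ≈ 69.9059 mm.
Magnification m = dᵢ/dₒ = 69.9059/1150 ≈ 0.06079.

0.0608×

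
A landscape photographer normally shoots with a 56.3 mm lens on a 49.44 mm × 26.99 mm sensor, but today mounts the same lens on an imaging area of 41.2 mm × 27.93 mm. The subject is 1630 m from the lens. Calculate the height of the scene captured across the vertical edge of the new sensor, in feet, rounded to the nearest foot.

The focal length stays 56.3 mm; the relevant sensor dimension is now h = 27.93 mm. Object distance dₒ = 1630 m = 1.63e+06 mm.
Thin-lens field height W = h·(dₒ − f)/f = 27.93 × (1.63e+06 − 56.3)/56.3 ≈ 808602.621 mm = 808602.621/304.8 ft = 2652.9 ft.

2653 ft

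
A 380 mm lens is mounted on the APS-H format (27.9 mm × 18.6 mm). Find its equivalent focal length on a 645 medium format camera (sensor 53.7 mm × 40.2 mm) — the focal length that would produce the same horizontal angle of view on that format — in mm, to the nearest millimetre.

Equal angle of view means equal width/f ratio, so f₂ = f₁ · (width₂/width₁) = 380 × 53.7/27.9.
f₂ = 380 × 1.92473 ≈ 731.398 mm.

731 mm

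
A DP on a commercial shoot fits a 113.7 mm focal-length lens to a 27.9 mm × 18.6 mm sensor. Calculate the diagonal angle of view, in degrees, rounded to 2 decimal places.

Sensor diagonal = √(27.9² + 18.6²) = √1124.3700 ≈ 33.5316 mm.
Angle of view α = 2·arctan(d/2f) with d = 33.5316 mm and f = 113.7 mm.
d/2f = 0.14746; arctan(0.14746) ≈ 8.3882°, so α ≈ 16.7764°.

16.78°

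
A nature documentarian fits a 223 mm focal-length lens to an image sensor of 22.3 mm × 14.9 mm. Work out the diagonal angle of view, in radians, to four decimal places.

Sensor diagonal = √(22.3² + 14.9²) = √719.3000 ≈ 26.8198 mm.
Angle of view α = 2·arctan(d/2f) with d = 26.8198 mm and f = 223 mm.
d/2f = 0.06013; arctan(0.06013) ≈ 0.0601 rad, so α ≈ 0.1201 rad.

0.1201 rad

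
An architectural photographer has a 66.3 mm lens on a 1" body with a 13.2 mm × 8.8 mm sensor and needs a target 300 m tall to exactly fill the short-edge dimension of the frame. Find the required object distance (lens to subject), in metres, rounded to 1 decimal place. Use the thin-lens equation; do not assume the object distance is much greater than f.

W: 300 m = 300000 mm.
Magnification m = h/W = dᵢ/dₒ; combined with 1/f = 1/dₒ + 1/dᵢ this gives dₒ = f·(1 + W/h).
dₒ = 66.3 mm × (1 + 300000/8.8) = 66.3 × 34091.9091 ≈ 2260293.573 mm = 2260.29 m.

2260.3 m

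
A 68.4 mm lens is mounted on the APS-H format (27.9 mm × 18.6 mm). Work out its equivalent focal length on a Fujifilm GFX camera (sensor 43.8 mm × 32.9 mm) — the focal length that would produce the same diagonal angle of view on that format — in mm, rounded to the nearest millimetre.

Sensor diagonal = √(27.9² + 18.6²) = √1124.3700 ≈ 33.5316 mm.
Sensor diagonal = √(43.8² + 32.9²) = √3000.8500 ≈ 54.7800 mm.
Equal angle of view means equal diagonal/f ratio, so f₂ = f₁ · (diagonal₂/diagonal₁) = 68.4 × 54.7800/33.5316.
f₂ = 68.4 × 1.63368 ≈ 111.744 mm.

112 mm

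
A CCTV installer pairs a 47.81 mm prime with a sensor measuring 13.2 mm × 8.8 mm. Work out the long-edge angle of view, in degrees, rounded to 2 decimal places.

15.72°

Angle of view α = 2·arctan(w/2f) with w = 13.2 mm and f = 47.81 mm.
w/2f = 0.13805; arctan(0.13805) ≈ 7.8598°, so α ≈ 15.7196°.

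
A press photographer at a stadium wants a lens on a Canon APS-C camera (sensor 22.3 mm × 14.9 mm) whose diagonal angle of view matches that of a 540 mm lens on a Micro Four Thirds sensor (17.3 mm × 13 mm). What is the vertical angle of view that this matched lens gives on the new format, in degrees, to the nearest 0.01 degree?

1.28°

Sensor diagonal = √(17.3² + 13²) = √468.2900 ≈ 21.6400 mm.
Sensor diagonal = √(22.3² + 14.9²) = √719.3000 ≈ 26.8198 mm.
Equal diagonal AOV ⇒ f₂ = f₁ · 26.8198/21.6400 = 540 × 1.23936 ≈ 669.2546 mm.
Vertical AOV on the new format = 2·arctan(14.9 / (2 × 669.2546)) = 2·arctan(0.01113) ≈ 1.2756°.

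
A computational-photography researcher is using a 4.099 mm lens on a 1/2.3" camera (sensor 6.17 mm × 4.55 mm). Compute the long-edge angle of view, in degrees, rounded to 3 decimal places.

73.932°

Angle of view α = 2·arctan(w/2f) with w = 6.17 mm and f = 4.099 mm.
w/2f = 0.75262; arctan(0.75262) ≈ 36.9659°, so α ≈ 73.9319°.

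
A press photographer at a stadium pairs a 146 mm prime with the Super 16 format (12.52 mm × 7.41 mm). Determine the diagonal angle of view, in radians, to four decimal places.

Sensor diagonal = √(12.52² + 7.41²) = √211.6585 ≈ 14.5485 mm.
Angle of view α = 2·arctan(d/2f) with d = 14.5485 mm and f = 146 mm.
d/2f = 0.04982; arctan(0.04982) ≈ 0.0498 rad, so α ≈ 0.0996 rad.

0.0996 rad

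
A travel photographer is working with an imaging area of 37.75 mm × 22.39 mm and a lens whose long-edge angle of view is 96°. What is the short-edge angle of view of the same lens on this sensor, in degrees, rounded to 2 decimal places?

66.75°

From the long-edge AOV: f = 37.75 / (2·tan(48°)) = 37.75 / 2.22123 ≈ 16.9951 mm.
Short-edge AOV = 2·arctan(22.39 / (2 × 16.9951)) = 2·arctan(0.65872) ≈ 66.7473°.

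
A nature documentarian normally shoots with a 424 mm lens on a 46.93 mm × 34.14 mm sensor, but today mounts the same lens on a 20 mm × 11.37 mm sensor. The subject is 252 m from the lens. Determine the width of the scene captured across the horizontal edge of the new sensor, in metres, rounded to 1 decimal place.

The focal length stays 424 mm; the relevant sensor dimension is now w = 20 mm. Object distance dₒ = 252 m = 252000 mm.
Thin-lens field width W = w·(dₒ − f)/f = 20 × (252000 − 424)/424 ≈ 11866.792 mm = 11.8668 m.

11.9 m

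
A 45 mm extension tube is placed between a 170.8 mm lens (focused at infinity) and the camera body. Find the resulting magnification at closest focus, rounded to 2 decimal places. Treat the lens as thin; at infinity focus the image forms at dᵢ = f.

0.26×

The tube moves the image plane from f to f + e, so dᵢ = 170.8 + 45 = 215.8 mm. Focus is achieved when 1/f = 1/dₒ + 1/dᵢ, giving dₒ = 1/(1/f − 1/(f+e)).
Magnification m = dᵢ/dₒ = (f+e)·(1/f − 1/(f+e)) = e/f = 45/170.8 ≈ 0.2635.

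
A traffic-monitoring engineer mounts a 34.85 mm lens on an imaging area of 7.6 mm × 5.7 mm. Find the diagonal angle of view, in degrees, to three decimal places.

15.523°

Sensor diagonal = √(7.6² + 5.7²) = √90.2500 ≈ 9.5000 mm.
Angle of view α = 2·arctan(d/2f) with d = 9.5000 mm and f = 34.85 mm.
d/2f = 0.13630; arctan(0.13630) ≈ 7.7615°, so α ≈ 15.5230°.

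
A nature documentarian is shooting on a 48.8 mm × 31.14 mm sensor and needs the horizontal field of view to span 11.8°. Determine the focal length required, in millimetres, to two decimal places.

From α = 2·arctan(w/2f) we get f = w / (2·tan(α/2)).
With w = 48.8 mm and α/2 = 5.9°, tan(α/2) ≈ 0.10334, so f ≈ 48.8 / 0.20668 ≈ 236.1139 mm.

236.11 mm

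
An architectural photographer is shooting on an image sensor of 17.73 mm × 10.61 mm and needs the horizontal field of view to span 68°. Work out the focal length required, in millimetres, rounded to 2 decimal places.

13.14 mm

From α = 2·arctan(w/2f) we get f = w / (2·tan(α/2)).
With w = 17.73 mm and α/2 = 34°, tan(α/2) ≈ 0.67451, so f ≈ 17.73 / 1.34902 ≈ 13.1429 mm.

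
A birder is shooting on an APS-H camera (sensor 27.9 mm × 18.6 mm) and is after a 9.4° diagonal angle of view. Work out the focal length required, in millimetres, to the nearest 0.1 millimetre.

Sensor diagonal = √(27.9² + 18.6²) = √1124.3700 ≈ 33.5316 mm.
From α = 2·arctan(d/2f) we get f = d / (2·tan(α/2)).
With d = 33.5316 mm and α/2 = 4.7°, tan(α/2) ≈ 0.08221, so f ≈ 33.5316 / 0.16443 ≈ 203.9265 mm.

203.9 mm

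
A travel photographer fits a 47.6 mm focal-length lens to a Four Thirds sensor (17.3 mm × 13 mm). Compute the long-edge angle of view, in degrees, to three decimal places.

Angle of view α = 2·arctan(w/2f) with w = 17.3 mm and f = 47.6 mm.
w/2f = 0.18172; arctan(0.18172) ≈ 10.2996°, so α ≈ 20.5991°.

20.599°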